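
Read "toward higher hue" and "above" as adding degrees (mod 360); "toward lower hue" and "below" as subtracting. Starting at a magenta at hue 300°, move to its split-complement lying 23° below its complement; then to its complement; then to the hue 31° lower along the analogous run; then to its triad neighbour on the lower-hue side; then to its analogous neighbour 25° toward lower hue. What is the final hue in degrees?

300 + 157 = 457 → 457 − 360 = 97°   (split-comp 23° ↓)
97 + 180 = 277°   (complement)
277 − 31 = 246°   (analog 31° ↓)
246 − 120 = 126°   (triadic ↓)
126 − 25 = 101°   (analog 25° ↓)

101°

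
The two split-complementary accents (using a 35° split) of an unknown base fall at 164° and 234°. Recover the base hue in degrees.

The accents sit 35° either side of the complement, so the complement is their short-arc midpoint on the wheel.
Short-arc midpoint of 164° and 234°: 199°.
Base is 180° from the complement: 199 − 180 = 19°

19°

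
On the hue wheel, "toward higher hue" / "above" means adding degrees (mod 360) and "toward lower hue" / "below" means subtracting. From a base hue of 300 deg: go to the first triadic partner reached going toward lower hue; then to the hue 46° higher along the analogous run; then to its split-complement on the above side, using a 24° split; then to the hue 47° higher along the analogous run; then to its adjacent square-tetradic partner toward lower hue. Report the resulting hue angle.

27°

300 − 120 = 180°   (triadic ↓)
180 + 46 = 226°   (analog 46° ↑)
226 + 204 = 430 → 430 − 360 = 70°   (split-comp 24° ↑)
70 + 47 = 117°   (analog 47° ↑)
117 − 90 = 27°   (square ↓)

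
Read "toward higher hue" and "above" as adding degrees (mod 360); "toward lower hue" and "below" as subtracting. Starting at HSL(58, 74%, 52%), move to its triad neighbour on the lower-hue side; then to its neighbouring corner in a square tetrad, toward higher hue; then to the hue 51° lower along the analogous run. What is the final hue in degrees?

58 − 120 = -62 → -62 + 360 = 298°   (triadic ↓)
298 + 90 = 388 → 388 − 360 = 28°   (square ↑)
28 − 51 = -23 → -23 + 360 = 337°   (analog 51° ↓)

337°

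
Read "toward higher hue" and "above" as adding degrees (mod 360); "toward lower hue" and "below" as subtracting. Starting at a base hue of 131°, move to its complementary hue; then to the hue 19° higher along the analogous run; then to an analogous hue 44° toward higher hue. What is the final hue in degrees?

14°

complement +180°: 131 + 180 = 311°
analog 19° ↑ +19°: 311 + 19 = 330°
analog 44° ↑ +44°: 330 + 44 = 374 → 374 − 360 = 14°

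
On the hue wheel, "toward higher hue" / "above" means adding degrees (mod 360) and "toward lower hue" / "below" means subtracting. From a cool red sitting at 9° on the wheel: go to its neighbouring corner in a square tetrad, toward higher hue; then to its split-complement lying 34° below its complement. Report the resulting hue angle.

245°

+90° (square ↑): 9 + 90 = 99°
+146° (split-comp 34° ↓): 99 + 146 = 245°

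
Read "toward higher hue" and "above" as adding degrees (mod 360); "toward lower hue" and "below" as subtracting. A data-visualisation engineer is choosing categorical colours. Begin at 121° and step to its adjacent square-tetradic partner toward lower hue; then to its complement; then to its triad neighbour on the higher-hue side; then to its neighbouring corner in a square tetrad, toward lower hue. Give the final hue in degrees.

241°

square ↓ −90°: 121 − 90 = 31°
complement +180°: 31 + 180 = 211°
triadic ↑ +120°: 211 + 120 = 331°
square ↓ −90°: 331 − 90 = 241°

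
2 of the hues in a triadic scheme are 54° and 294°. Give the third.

174°

A triad places three hues 120° apart.
The full set through 54° is {54°, 174°, 294°}.
Given {54°, 294°}, the missing hue is 174°.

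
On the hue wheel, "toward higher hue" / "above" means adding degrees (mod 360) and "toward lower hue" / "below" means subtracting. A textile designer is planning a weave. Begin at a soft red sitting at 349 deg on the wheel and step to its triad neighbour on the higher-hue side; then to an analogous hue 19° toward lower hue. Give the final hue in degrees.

triadic ↑ +120°: 349 + 120 = 469 → 469 − 360 = 109°
analog 19° ↓ −19°: 109 − 19 = 90°

90°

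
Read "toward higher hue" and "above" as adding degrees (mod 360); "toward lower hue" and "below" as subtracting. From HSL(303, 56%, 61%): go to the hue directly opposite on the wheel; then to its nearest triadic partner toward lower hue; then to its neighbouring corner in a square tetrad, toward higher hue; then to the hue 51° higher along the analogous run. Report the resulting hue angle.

144°

303 + 180 = 483 → 483 − 360 = 123°   (complement)
123 − 120 = 3°   (triadic ↓)
3 + 90 = 93°   (square ↑)
93 + 51 = 144°   (analog 51° ↑)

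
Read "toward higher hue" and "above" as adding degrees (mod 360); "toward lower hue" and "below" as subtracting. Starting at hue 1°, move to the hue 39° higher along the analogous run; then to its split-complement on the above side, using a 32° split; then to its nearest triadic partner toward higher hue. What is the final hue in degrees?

1 + 39 = 40°   (analog 39° ↑)
40 + 212 = 252°   (split-comp 32° ↑)
252 + 120 = 372 → 372 − 360 = 12°   (triadic ↑)

12°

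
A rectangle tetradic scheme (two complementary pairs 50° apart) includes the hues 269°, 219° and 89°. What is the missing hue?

39°

A rectangular tetradic uses two complementary pairs 50° apart: offsets 0°, 50°, 180°, 230°.
Among {89°, 219°, 269°}, 269° and 89° are a 180° pair.
The remaining hue 219° needs its own complement: 219 + 180 = 399 → 399 − 360 = 39°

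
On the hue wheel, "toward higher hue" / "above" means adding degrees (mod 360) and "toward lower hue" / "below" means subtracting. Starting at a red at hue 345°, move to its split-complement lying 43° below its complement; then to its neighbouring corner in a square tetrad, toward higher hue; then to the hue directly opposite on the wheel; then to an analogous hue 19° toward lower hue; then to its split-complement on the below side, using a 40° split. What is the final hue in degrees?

153°

345 + 137 = 482 → 482 − 360 = 122°   (split-comp 43° ↓)
122 + 90 = 212°   (square ↑)
212 + 180 = 392 → 392 − 360 = 32°   (complement)
32 − 19 = 13°   (analog 19° ↓)
13 + 140 = 153°   (split-comp 40° ↓)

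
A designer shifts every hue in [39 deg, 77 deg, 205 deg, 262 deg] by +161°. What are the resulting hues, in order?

200°, 238°, 6°, 63°

39 + 161 = 200°
77 + 161 = 238°
205 + 161 = 366 → 366 − 360 = 6°
262 + 161 = 423 → 423 − 360 = 63°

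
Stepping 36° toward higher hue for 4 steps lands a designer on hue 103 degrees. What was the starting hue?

4 steps of 36° (toward higher hue) give a net shift of +144°.
Start = end − shift: 103 − 144 = -41 → -41 + 360 = 319°

319°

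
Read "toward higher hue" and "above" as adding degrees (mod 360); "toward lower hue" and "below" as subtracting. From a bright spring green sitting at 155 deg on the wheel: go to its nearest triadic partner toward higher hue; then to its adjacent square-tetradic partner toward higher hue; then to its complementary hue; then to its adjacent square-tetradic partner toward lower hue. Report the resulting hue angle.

155 + 120 = 275°   (triadic ↑)
275 + 90 = 365 → 365 − 360 = 5°   (square ↑)
5 + 180 = 185°   (complement)
185 − 90 = 95°   (square ↓)

95°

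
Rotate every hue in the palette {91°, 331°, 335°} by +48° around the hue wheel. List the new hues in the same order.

139°, 19°, 23°

91 + 48 = 139°
331 + 48 = 379 → 379 − 360 = 19°
335 + 48 = 383 → 383 − 360 = 23°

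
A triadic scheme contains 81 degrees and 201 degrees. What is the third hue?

321°

A triad spaces three hues 120° apart.
The full set is {81°, 201°, 321°}.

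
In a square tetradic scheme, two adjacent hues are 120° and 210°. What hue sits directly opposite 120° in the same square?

300°

A square tetradic scheme places four hues 90° apart; opposite corners are 180° apart.
120 + 180 = 300°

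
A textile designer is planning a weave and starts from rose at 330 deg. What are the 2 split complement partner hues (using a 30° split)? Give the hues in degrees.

Split-complementary hues sit 30° either side of the complement.
Complement of 330 deg: 330 + 180 = 510 → 510 − 360 = 150°
150 − 30 = 120°
150 + 30 = 180°

120° and 180°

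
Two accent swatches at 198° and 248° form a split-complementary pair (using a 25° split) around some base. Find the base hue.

43°

The accents sit 25° either side of the complement, so the complement is their short-arc midpoint on the wheel.
Short-arc midpoint of 198° and 248°: 223°.
Base is 180° from the complement: 223 − 180 = 43°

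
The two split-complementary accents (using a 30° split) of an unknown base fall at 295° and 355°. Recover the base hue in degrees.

The accents sit 30° either side of the complement, so the complement is their short-arc midpoint on the wheel.
Short-arc midpoint of 295° and 355°: 325°.
Base is 180° from the complement: 325 − 180 = 145°

145°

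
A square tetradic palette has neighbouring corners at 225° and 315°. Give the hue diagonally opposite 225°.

A square tetradic scheme places four hues 90° apart; opposite corners are 180° apart.
225 + 180 = 405 → 405 − 360 = 45°

45°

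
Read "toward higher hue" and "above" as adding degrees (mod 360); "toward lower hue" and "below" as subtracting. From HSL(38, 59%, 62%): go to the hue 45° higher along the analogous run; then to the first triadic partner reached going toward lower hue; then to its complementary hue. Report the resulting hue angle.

143°

analog 45° ↑ +45°: 38 + 45 = 83°
triadic ↓ −120°: 83 − 120 = -37 → -37 + 360 = 323°
complement +180°: 323 + 180 = 503 → 503 − 360 = 143°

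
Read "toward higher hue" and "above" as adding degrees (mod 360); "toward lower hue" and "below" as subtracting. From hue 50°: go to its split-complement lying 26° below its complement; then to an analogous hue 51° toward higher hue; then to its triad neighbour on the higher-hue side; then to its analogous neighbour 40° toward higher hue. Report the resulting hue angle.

50 + 154 = 204°   (split-comp 26° ↓)
204 + 51 = 255°   (analog 51° ↑)
255 + 120 = 375 → 375 − 360 = 15°   (triadic ↑)
15 + 40 = 55°   (analog 40° ↑)

55°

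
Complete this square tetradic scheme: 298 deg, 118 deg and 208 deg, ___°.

A square tetradic scheme places four hues every 90°.
The full set through 118° is {28°, 118°, 208°, 298°}.
Given {118°, 208°, 298°}, the missing hue is 28°.

28°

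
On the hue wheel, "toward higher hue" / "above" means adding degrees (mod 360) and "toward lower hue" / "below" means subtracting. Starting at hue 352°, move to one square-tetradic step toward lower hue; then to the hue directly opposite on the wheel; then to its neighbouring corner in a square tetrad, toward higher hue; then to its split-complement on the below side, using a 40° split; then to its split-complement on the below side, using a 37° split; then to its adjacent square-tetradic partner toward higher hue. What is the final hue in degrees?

185°

−90° (square ↓): 352 − 90 = 262°
+180° (complement): 262 + 180 = 442 → 442 − 360 = 82°
+90° (square ↑): 82 + 90 = 172°
+140° (split-comp 40° ↓): 172 + 140 = 312°
+143° (split-comp 37° ↓): 312 + 143 = 455 → 455 − 360 = 95°
+90° (square ↑): 95 + 90 = 185°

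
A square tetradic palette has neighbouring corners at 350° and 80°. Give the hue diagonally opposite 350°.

A square tetradic scheme places four hues 90° apart; opposite corners are 180° apart.
350 + 180 = 530 → 530 − 360 = 170°

170°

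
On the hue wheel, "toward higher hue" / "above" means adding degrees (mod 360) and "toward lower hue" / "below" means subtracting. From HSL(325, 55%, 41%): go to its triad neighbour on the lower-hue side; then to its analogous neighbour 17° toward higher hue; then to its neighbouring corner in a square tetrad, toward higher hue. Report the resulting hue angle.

triadic ↓ −120°: 325 − 120 = 205°
analog 17° ↑ +17°: 205 + 17 = 222°
square ↑ +90°: 222 + 90 = 312°

312°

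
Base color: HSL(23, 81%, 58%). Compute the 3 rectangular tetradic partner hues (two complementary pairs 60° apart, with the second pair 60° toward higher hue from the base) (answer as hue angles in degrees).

83°, 203° and 263°

A rectangular tetradic uses two complementary pairs 60° apart: offsets 0°, 60°, 180°, 240°.
23 + 60 = 83°
23 + 180 = 203°
23 + 240 = 263°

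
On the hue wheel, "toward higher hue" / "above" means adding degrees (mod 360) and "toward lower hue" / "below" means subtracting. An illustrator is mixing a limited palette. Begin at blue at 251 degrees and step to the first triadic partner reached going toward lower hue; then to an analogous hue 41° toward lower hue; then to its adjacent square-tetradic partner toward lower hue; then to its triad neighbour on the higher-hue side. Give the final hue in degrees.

120°

−120° (triadic ↓): 251 − 120 = 131°
−41° (analog 41° ↓): 131 − 41 = 90°
−90° (square ↓): 90 − 90 = 0°
+120° (triadic ↑): 0 + 120 = 120°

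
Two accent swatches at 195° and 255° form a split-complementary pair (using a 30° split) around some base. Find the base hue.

45°

The accents sit 30° either side of the complement, so the complement is their short-arc midpoint on the wheel.
Short-arc midpoint of 195° and 255°: 225°.
Base is 180° from the complement: 225 − 180 = 45°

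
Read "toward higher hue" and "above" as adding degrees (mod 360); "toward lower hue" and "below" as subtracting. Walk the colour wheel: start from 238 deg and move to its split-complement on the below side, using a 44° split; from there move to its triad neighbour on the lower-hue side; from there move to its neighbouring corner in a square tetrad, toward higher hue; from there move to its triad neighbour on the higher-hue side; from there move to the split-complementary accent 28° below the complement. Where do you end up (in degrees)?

split-comp 44° ↓ +136°: 238 + 136 = 374 → 374 − 360 = 14°
triadic ↓ −120°: 14 − 120 = -106 → -106 + 360 = 254°
square ↑ +90°: 254 + 90 = 344°
triadic ↑ +120°: 344 + 120 = 464 → 464 − 360 = 104°
split-comp 28° ↓ +152°: 104 + 152 = 256°

256°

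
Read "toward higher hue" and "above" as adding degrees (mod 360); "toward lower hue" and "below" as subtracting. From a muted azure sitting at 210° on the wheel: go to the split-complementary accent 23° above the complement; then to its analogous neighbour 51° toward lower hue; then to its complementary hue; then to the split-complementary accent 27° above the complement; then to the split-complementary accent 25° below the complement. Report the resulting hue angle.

184°

split-comp 23° ↑ +203°: 210 + 203 = 413 → 413 − 360 = 53°
analog 51° ↓ −51°: 53 − 51 = 2°
complement +180°: 2 + 180 = 182°
split-comp 27° ↑ +207°: 182 + 207 = 389 → 389 − 360 = 29°
split-comp 25° ↓ +155°: 29 + 155 = 184°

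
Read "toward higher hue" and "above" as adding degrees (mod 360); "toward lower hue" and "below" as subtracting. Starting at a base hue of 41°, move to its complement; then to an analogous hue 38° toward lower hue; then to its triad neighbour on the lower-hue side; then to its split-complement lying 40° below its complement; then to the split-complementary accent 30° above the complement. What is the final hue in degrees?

+180° (complement): 41 + 180 = 221°
−38° (analog 38° ↓): 221 − 38 = 183°
−120° (triadic ↓): 183 − 120 = 63°
+140° (split-comp 40° ↓): 63 + 140 = 203°
+210° (split-comp 30° ↑): 203 + 210 = 413 → 413 − 360 = 53°

53°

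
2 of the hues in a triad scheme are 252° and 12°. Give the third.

A triad places three hues 120° apart.
The full set through 12° is {12°, 132°, 252°}.
Given {12°, 252°}, the missing hue is 132°.

132°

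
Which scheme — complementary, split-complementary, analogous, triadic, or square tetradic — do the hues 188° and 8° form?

Sort the hues: 8°, 188°.
Successive gaps around the wheel: 180°, 180°.
Two hues 180° apart are complementary.

complementary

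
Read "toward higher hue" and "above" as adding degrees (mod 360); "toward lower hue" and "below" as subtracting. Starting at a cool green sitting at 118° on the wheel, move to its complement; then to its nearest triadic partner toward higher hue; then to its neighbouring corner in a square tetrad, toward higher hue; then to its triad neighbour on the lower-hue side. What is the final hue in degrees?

complement +180°: 118 + 180 = 298°
triadic ↑ +120°: 298 + 120 = 418 → 418 − 360 = 58°
square ↑ +90°: 58 + 90 = 148°
triadic ↓ −120°: 148 − 120 = 28°

28°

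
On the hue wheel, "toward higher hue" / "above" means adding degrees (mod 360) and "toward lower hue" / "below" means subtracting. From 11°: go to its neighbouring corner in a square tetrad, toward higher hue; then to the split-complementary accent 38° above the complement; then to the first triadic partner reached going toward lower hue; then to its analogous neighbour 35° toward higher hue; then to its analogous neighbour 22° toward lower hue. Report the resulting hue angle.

212°

+90° (square ↑): 11 + 90 = 101°
+218° (split-comp 38° ↑): 101 + 218 = 319°
−120° (triadic ↓): 319 − 120 = 199°
+35° (analog 35° ↑): 199 + 35 = 234°
−22° (analog 22° ↓): 234 − 22 = 212°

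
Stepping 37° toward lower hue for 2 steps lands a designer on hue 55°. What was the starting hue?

129°

2 steps of 37° (toward lower hue) give a net shift of −74°.
Start = end − shift: 55 + 74 = 129°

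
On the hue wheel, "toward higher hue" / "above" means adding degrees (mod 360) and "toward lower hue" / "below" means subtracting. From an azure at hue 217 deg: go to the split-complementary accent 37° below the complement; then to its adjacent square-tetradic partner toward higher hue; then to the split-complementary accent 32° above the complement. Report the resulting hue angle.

302°

217 + 143 = 360 → 360 − 360 = 0°   (split-comp 37° ↓)
0 + 90 = 90°   (square ↑)
90 + 212 = 302°   (split-comp 32° ↑)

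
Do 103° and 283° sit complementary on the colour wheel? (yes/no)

Angular distance: |103 − 283| = 180 = 180°.
Complementary requires 180°.

yes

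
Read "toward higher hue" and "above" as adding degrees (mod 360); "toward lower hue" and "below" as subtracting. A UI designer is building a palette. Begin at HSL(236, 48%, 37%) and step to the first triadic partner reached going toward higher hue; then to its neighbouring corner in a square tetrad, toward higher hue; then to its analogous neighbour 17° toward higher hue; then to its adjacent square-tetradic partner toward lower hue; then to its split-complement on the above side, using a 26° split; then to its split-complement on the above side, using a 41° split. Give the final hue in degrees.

triadic ↑ +120°: 236 + 120 = 356°
square ↑ +90°: 356 + 90 = 446 → 446 − 360 = 86°
analog 17° ↑ +17°: 86 + 17 = 103°
square ↓ −90°: 103 − 90 = 13°
split-comp 26° ↑ +206°: 13 + 206 = 219°
split-comp 41° ↑ +221°: 219 + 221 = 440 → 440 − 360 = 80°

80°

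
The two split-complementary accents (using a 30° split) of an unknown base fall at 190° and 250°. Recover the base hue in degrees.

The accents sit 30° either side of the complement, so the complement is their short-arc midpoint on the wheel.
Short-arc midpoint of 190° and 250°: 220°.
Base is 180° from the complement: 220 − 180 = 40°

40°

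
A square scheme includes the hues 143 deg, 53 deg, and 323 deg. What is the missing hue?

A square tetradic scheme places four hues every 90°.
The full set through 53° is {53°, 143°, 233°, 323°}.
Given {53°, 143°, 323°}, the missing hue is 233°.

233°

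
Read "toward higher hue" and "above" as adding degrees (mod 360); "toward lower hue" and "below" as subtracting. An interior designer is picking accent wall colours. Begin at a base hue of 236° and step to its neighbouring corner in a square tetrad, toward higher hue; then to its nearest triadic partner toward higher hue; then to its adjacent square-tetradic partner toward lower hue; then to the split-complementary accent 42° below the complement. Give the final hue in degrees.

134°

+90° (square ↑): 236 + 90 = 326°
+120° (triadic ↑): 326 + 120 = 446 → 446 − 360 = 86°
−90° (square ↓): 86 − 90 = -4 → -4 + 360 = 356°
+138° (split-comp 42° ↓): 356 + 138 = 494 → 494 − 360 = 134°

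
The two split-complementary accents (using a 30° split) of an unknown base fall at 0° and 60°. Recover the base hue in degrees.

210°

The accents sit 30° either side of the complement, so the complement is their short-arc midpoint on the wheel.
Short-arc midpoint of 0° and 60°: 30°.
Base is 180° from the complement: 30 − 180 = -150 → -150 + 360 = 210°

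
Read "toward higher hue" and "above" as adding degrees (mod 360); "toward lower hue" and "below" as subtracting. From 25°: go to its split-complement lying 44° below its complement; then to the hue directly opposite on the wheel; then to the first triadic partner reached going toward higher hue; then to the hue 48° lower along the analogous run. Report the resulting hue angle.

53°

+136° (split-comp 44° ↓): 25 + 136 = 161°
+180° (complement): 161 + 180 = 341°
+120° (triadic ↑): 341 + 120 = 461 → 461 − 360 = 101°
−48° (analog 48° ↓): 101 − 48 = 53°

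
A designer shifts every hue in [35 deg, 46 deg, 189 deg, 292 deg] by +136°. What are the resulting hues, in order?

35 + 136 = 171°
46 + 136 = 182°
189 + 136 = 325°
292 + 136 = 428 → 428 − 360 = 68°

171°, 182°, 325°, 68°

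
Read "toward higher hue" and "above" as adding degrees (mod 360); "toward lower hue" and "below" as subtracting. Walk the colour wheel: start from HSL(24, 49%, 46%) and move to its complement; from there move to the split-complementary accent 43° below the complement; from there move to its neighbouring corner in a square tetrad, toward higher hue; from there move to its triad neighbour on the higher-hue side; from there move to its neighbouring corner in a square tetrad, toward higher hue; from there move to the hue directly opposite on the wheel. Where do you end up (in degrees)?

24 + 180 = 204°   (complement)
204 + 137 = 341°   (split-comp 43° ↓)
341 + 90 = 431 → 431 − 360 = 71°   (square ↑)
71 + 120 = 191°   (triadic ↑)
191 + 90 = 281°   (square ↑)
281 + 180 = 461 → 461 − 360 = 101°   (complement)

101°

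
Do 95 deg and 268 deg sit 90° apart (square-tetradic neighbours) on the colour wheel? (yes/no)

Angular distance: |95 − 268| = 173 = 173°.
90° apart (square-tetradic neighbours) requires 90°.

no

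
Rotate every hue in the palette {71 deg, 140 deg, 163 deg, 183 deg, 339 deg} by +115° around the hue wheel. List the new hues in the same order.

71 + 115 = 186°
140 + 115 = 255°
163 + 115 = 278°
183 + 115 = 298°
339 + 115 = 454 → 454 − 360 = 94°

186°, 255°, 278°, 298°, 94°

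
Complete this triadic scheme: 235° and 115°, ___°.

A triad places three hues 120° apart.
The full set through 115° is {115°, 235°, 355°}.
Given {115°, 235°}, the missing hue is 355°.

355°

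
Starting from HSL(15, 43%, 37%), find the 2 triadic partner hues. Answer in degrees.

135° and 255°

A triad places three hues 120° apart.
15 + 120 = 135°
15 + 240 = 255°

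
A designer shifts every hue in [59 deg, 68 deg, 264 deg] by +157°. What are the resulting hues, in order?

216°, 225°, 61°

59 + 157 = 216°
68 + 157 = 225°
264 + 157 = 421 → 421 − 360 = 61°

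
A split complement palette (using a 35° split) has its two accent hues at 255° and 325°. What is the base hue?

The accents sit 35° either side of the complement, so the complement is their short-arc midpoint on the wheel.
Short-arc midpoint of 255° and 325°: 290°.
Base is 180° from the complement: 290 − 180 = 110°

110°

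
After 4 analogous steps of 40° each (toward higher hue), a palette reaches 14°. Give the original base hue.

4 steps of 40° (toward higher hue) give a net shift of +160°.
Start = end − shift: 14 − 160 = -146 → -146 + 360 = 214°

214°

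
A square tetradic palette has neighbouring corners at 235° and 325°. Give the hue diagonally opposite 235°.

A square tetradic scheme places four hues 90° apart; opposite corners are 180° apart.
235 + 180 = 415 → 415 − 360 = 55°

55°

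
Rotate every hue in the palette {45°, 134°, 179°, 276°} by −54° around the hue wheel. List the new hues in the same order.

351°, 80°, 125°, 222°

45 − 54 = -9 → -9 + 360 = 351°
134 − 54 = 80°
179 − 54 = 125°
276 − 54 = 222°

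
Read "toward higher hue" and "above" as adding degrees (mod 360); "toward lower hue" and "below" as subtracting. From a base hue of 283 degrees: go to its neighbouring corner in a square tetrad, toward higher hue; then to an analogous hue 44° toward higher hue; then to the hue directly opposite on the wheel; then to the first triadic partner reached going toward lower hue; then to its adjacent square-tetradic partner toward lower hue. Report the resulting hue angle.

27°

square ↑ +90°: 283 + 90 = 373 → 373 − 360 = 13°
analog 44° ↑ +44°: 13 + 44 = 57°
complement +180°: 57 + 180 = 237°
triadic ↓ −120°: 237 − 120 = 117°
square ↓ −90°: 117 − 90 = 27°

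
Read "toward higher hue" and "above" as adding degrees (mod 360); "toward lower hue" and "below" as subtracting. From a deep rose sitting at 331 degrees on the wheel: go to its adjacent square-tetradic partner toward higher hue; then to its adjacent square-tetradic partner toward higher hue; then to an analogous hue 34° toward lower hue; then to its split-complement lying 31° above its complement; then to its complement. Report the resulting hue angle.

148°

square ↑ +90°: 331 + 90 = 421 → 421 − 360 = 61°
square ↑ +90°: 61 + 90 = 151°
analog 34° ↓ −34°: 151 − 34 = 117°
split-comp 31° ↑ +211°: 117 + 211 = 328°
complement +180°: 328 + 180 = 508 → 508 − 360 = 148°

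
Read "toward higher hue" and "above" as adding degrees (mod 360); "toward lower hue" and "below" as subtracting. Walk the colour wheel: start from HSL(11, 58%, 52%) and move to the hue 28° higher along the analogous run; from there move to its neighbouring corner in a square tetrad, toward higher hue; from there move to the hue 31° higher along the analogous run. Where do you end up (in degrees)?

160°

analog 28° ↑ +28°: 11 + 28 = 39°
square ↑ +90°: 39 + 90 = 129°
analog 31° ↑ +31°: 129 + 31 = 160°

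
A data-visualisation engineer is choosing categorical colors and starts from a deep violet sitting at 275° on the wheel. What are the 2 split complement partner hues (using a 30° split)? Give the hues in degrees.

65° and 125°

Split-complementary hues sit 30° either side of the complement.
Complement of 275°: 275 + 180 = 455 → 455 − 360 = 95°
95 − 30 = 65°
95 + 30 = 125°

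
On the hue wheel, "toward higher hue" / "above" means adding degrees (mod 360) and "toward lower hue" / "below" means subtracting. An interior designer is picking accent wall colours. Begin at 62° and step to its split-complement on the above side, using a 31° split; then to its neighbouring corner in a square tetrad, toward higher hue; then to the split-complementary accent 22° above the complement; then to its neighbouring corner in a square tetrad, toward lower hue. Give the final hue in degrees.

115°

split-comp 31° ↑ +211°: 62 + 211 = 273°
square ↑ +90°: 273 + 90 = 363 → 363 − 360 = 3°
split-comp 22° ↑ +202°: 3 + 202 = 205°
square ↓ −90°: 205 − 90 = 115°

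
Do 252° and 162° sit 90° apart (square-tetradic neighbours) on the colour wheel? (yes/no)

yes

Angular distance: |252 − 162| = 90 = 90°.
90° apart (square-tetradic neighbours) requires 90°.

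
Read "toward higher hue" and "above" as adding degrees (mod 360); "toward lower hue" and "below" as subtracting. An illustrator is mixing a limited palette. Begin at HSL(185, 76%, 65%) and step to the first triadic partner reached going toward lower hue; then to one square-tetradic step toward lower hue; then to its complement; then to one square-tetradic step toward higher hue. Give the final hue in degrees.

245°

triadic ↓ −120°: 185 − 120 = 65°
square ↓ −90°: 65 − 90 = -25 → -25 + 360 = 335°
complement +180°: 335 + 180 = 515 → 515 − 360 = 155°
square ↑ +90°: 155 + 90 = 245°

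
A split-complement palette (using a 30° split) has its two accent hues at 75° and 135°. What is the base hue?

285°

The accents sit 30° either side of the complement, so the complement is their short-arc midpoint on the wheel.
Short-arc midpoint of 75° and 135°: 105°.
Base is 180° from the complement: 105 − 180 = -75 → -75 + 360 = 285°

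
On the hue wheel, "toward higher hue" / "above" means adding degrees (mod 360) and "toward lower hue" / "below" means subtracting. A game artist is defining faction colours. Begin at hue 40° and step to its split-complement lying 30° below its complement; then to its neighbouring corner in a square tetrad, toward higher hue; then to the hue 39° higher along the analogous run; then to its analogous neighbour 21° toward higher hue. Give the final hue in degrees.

40 + 150 = 190°   (split-comp 30° ↓)
190 + 90 = 280°   (square ↑)
280 + 39 = 319°   (analog 39° ↑)
319 + 21 = 340°   (analog 21° ↑)

340°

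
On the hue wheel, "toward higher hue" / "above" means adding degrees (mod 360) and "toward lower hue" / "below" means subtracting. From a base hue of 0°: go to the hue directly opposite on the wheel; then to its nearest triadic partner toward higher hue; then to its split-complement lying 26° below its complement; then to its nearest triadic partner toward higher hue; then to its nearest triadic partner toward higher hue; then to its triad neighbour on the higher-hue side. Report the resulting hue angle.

complement +180°: 0 + 180 = 180°
triadic ↑ +120°: 180 + 120 = 300°
split-comp 26° ↓ +154°: 300 + 154 = 454 → 454 − 360 = 94°
triadic ↑ +120°: 94 + 120 = 214°
triadic ↑ +120°: 214 + 120 = 334°
triadic ↑ +120°: 334 + 120 = 454 → 454 − 360 = 94°

94°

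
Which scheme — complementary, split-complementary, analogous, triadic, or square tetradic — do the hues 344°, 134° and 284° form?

Sort the hues: 134°, 284°, 344°.
Successive gaps around the wheel: 150°, 60°, 150°.
Two 150° gaps and one 60° gap — a base hue opposite a pair of accents 30° either side of its complement — is the split-complementary pattern.

split-complementary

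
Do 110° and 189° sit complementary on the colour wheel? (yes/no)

Angular distance: |110 − 189| = 79 = 79°.
Complementary requires 180°.

no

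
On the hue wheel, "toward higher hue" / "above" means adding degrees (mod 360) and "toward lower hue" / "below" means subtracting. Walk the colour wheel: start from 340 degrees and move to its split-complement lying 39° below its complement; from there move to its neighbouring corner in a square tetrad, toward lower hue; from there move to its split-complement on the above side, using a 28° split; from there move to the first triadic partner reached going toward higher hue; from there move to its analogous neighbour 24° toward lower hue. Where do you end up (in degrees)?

335°

+141° (split-comp 39° ↓): 340 + 141 = 481 → 481 − 360 = 121°
−90° (square ↓): 121 − 90 = 31°
+208° (split-comp 28° ↑): 31 + 208 = 239°
+120° (triadic ↑): 239 + 120 = 359°
−24° (analog 24° ↓): 359 − 24 = 335°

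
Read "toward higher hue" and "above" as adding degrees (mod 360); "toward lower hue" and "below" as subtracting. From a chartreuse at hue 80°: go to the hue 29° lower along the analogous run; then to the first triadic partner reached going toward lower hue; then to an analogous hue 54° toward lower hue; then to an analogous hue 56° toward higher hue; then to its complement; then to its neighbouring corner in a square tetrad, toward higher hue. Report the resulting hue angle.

80 − 29 = 51°   (analog 29° ↓)
51 − 120 = -69 → -69 + 360 = 291°   (triadic ↓)
291 − 54 = 237°   (analog 54° ↓)
237 + 56 = 293°   (analog 56° ↑)
293 + 180 = 473 → 473 − 360 = 113°   (complement)
113 + 90 = 203°   (square ↑)

203°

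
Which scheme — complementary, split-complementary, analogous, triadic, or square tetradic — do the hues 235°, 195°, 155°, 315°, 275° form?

Sort the hues: 155°, 195°, 235°, 275°, 315°.
Successive gaps around the wheel: 40°, 40°, 40°, 40°, 200°.
A run of hues at equal small steps (40°) with one large closing gap is an analogous group.

analogous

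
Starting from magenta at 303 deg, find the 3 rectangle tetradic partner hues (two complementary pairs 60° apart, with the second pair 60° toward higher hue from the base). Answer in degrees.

3°, 123°, and 183°

A rectangular tetradic uses two complementary pairs 60° apart: offsets 0°, 60°, 180°, 240°.
303 + 60 = 363 → 363 − 360 = 3°
303 + 180 = 483 → 483 − 360 = 123°
303 + 240 = 543 → 543 − 360 = 183°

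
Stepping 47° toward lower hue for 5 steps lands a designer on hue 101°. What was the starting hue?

336°

5 steps of 47° (toward lower hue) give a net shift of −235°.
Start = end − shift: 101 + 235 = 336°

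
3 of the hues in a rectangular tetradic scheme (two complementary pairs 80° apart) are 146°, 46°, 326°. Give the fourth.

226°

A rectangular tetradic uses two complementary pairs 80° apart: offsets 0°, 80°, 180°, 260°.
Among {46°, 146°, 326°}, 146° and 326° are a 180° pair.
The remaining hue 46° needs its own complement: 46 + 180 = 226°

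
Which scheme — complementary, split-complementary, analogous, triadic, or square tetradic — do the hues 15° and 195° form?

Sort the hues: 15°, 195°.
Successive gaps around the wheel: 180°, 180°.
Two hues 180° apart are complementary.

complementary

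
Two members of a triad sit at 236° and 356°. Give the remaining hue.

116°

A triad spaces three hues 120° apart.
The full set is {116°, 236°, 356°}.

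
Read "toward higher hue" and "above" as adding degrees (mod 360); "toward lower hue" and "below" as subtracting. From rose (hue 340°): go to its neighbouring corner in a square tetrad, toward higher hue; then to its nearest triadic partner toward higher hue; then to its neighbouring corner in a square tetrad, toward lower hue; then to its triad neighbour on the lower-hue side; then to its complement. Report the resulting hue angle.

160°

square ↑ +90°: 340 + 90 = 430 → 430 − 360 = 70°
triadic ↑ +120°: 70 + 120 = 190°
square ↓ −90°: 190 − 90 = 100°
triadic ↓ −120°: 100 − 120 = -20 → -20 + 360 = 340°
complement +180°: 340 + 180 = 520 → 520 − 360 = 160°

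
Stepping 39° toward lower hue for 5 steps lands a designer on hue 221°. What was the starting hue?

56°

5 steps of 39° (toward lower hue) give a net shift of −195°.
Start = end − shift: 221 + 195 = 416 → 416 − 360 = 56°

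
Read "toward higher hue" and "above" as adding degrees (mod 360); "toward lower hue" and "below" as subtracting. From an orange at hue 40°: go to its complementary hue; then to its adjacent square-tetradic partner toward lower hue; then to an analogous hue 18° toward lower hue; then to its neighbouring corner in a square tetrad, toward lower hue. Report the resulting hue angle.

22°

complement +180°: 40 + 180 = 220°
square ↓ −90°: 220 − 90 = 130°
analog 18° ↓ −18°: 130 − 18 = 112°
square ↓ −90°: 112 − 90 = 22°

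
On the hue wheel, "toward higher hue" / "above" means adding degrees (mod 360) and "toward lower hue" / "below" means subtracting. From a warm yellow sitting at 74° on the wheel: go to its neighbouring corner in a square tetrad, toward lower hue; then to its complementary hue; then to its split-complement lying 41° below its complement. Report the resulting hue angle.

303°

square ↓ −90°: 74 − 90 = -16 → -16 + 360 = 344°
complement +180°: 344 + 180 = 524 → 524 − 360 = 164°
split-comp 41° ↓ +139°: 164 + 139 = 303°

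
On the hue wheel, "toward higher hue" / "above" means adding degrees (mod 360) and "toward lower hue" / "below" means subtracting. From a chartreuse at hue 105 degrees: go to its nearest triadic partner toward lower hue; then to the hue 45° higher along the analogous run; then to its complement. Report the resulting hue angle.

210°

triadic ↓ −120°: 105 − 120 = -15 → -15 + 360 = 345°
analog 45° ↑ +45°: 345 + 45 = 390 → 390 − 360 = 30°
complement +180°: 30 + 180 = 210°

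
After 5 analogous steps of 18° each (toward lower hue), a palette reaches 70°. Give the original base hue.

160°

5 steps of 18° (toward lower hue) give a net shift of −90°.
Start = end − shift: 70 + 90 = 160°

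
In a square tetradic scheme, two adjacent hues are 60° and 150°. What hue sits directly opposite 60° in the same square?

A square tetradic scheme places four hues 90° apart; opposite corners are 180° apart.
60 + 180 = 240°

240°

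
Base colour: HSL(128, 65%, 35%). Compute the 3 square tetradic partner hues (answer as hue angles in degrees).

218°, 308°, 38°

A square tetradic scheme places four hues every 90°.
128 + 90 = 218°
128 + 180 = 308°
128 + 270 = 398 → 398 − 360 = 38°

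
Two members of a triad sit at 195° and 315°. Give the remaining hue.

75°

A triad spaces three hues 120° apart.
The full set is {75°, 195°, 315°}.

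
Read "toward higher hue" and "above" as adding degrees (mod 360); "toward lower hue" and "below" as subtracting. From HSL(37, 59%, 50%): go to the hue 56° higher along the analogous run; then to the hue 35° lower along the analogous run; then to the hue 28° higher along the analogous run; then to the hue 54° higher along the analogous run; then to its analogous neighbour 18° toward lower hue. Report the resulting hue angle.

122°

37 + 56 = 93°   (analog 56° ↑)
93 − 35 = 58°   (analog 35° ↓)
58 + 28 = 86°   (analog 28° ↑)
86 + 54 = 140°   (analog 54° ↑)
140 − 18 = 122°   (analog 18° ↓)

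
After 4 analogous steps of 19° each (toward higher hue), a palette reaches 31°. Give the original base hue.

4 steps of 19° (toward higher hue) give a net shift of +76°.
Start = end − shift: 31 − 76 = -45 → -45 + 360 = 315°

315°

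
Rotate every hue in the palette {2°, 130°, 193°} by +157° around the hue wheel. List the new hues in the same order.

2 + 157 = 159°
130 + 157 = 287°
193 + 157 = 350°

159°, 287°, 350°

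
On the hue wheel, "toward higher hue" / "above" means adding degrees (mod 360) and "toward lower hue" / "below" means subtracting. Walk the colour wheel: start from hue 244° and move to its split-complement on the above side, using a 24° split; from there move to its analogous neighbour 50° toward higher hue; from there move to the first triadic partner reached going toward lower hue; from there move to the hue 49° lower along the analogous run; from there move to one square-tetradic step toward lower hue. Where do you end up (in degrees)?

split-comp 24° ↑ +204°: 244 + 204 = 448 → 448 − 360 = 88°
analog 50° ↑ +50°: 88 + 50 = 138°
triadic ↓ −120°: 138 − 120 = 18°
analog 49° ↓ −49°: 18 − 49 = -31 → -31 + 360 = 329°
square ↓ −90°: 329 − 90 = 239°

239°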